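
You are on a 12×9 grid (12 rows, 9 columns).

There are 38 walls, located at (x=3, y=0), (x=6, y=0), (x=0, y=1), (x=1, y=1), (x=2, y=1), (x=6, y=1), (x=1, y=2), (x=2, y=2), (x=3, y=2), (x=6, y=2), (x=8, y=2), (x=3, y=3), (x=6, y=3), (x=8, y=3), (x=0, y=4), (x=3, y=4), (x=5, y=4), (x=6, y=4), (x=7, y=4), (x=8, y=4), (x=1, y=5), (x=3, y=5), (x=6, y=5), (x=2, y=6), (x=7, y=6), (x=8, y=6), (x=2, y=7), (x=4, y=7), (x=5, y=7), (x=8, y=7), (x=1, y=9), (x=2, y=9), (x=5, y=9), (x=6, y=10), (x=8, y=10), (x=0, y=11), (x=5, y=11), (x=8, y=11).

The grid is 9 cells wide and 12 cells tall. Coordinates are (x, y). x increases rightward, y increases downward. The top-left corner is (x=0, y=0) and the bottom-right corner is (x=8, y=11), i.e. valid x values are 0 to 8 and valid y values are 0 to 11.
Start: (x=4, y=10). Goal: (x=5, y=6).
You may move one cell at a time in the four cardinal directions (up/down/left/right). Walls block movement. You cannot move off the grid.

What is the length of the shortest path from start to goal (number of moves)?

BFS from (x=4, y=10) until reaching (x=5, y=6):
  Distance 0: (x=4, y=10)
  Distance 1: (x=4, y=9), (x=3, y=10), (x=5, y=10), (x=4, y=11)
  Distance 2: (x=4, y=8), (x=3, y=9), (x=2, y=10), (x=3, y=11)
  Distance 3: (x=3, y=8), (x=5, y=8), (x=1, y=10), (x=2, y=11)
  Distance 4: (x=3, y=7), (x=2, y=8), (x=6, y=8), (x=0, y=10), (x=1, y=11)
  Distance 5: (x=3, y=6), (x=6, y=7), (x=1, y=8), (x=7, y=8), (x=0, y=9), (x=6, y=9)
  Distance 6: (x=4, y=6), (x=6, y=6), (x=1, y=7), (x=7, y=7), (x=0, y=8), (x=8, y=8), (x=7, y=9)
  Distance 7: (x=4, y=5), (x=1, y=6), (x=5, y=6), (x=0, y=7), (x=8, y=9), (x=7, y=10)  <- goal reached here
One shortest path (7 moves): (x=4, y=10) -> (x=4, y=9) -> (x=4, y=8) -> (x=5, y=8) -> (x=6, y=8) -> (x=6, y=7) -> (x=6, y=6) -> (x=5, y=6)

Answer: Shortest path length: 7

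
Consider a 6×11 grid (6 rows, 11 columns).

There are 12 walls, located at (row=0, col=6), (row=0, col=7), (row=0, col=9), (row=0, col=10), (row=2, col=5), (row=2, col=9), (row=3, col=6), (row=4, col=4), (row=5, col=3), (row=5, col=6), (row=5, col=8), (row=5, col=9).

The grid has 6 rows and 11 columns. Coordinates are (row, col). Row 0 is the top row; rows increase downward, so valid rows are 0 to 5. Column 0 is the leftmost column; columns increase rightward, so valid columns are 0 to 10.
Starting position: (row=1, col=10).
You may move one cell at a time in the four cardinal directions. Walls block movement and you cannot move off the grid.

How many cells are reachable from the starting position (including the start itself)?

BFS flood-fill from (row=1, col=10):
  Distance 0: (row=1, col=10)
  Distance 1: (row=1, col=9), (row=2, col=10)
  Distance 2: (row=1, col=8), (row=3, col=10)
  Distance 3: (row=0, col=8), (row=1, col=7), (row=2, col=8), (row=3, col=9), (row=4, col=10)
  Distance 4: (row=1, col=6), (row=2, col=7), (row=3, col=8), (row=4, col=9), (row=5, col=10)
  Distance 5: (row=1, col=5), (row=2, col=6), (row=3, col=7), (row=4, col=8)
  Distance 6: (row=0, col=5), (row=1, col=4), (row=4, col=7)
  Distance 7: (row=0, col=4), (row=1, col=3), (row=2, col=4), (row=4, col=6), (row=5, col=7)
  Distance 8: (row=0, col=3), (row=1, col=2), (row=2, col=3), (row=3, col=4), (row=4, col=5)
  Distance 9: (row=0, col=2), (row=1, col=1), (row=2, col=2), (row=3, col=3), (row=3, col=5), (row=5, col=5)
  Distance 10: (row=0, col=1), (row=1, col=0), (row=2, col=1), (row=3, col=2), (row=4, col=3), (row=5, col=4)
  Distance 11: (row=0, col=0), (row=2, col=0), (row=3, col=1), (row=4, col=2)
  Distance 12: (row=3, col=0), (row=4, col=1), (row=5, col=2)
  Distance 13: (row=4, col=0), (row=5, col=1)
  Distance 14: (row=5, col=0)
Total reachable: 54 (grid has 54 open cells total)

Answer: Reachable cells: 54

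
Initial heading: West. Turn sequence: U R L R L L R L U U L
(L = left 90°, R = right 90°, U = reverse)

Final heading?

Start: West
  U (U-turn (180°)) -> East
  R (right (90° clockwise)) -> South
  L (left (90° counter-clockwise)) -> East
  R (right (90° clockwise)) -> South
  L (left (90° counter-clockwise)) -> East
  L (left (90° counter-clockwise)) -> North
  R (right (90° clockwise)) -> East
  L (left (90° counter-clockwise)) -> North
  U (U-turn (180°)) -> South
  U (U-turn (180°)) -> North
  L (left (90° counter-clockwise)) -> West
Final: West

Answer: Final heading: West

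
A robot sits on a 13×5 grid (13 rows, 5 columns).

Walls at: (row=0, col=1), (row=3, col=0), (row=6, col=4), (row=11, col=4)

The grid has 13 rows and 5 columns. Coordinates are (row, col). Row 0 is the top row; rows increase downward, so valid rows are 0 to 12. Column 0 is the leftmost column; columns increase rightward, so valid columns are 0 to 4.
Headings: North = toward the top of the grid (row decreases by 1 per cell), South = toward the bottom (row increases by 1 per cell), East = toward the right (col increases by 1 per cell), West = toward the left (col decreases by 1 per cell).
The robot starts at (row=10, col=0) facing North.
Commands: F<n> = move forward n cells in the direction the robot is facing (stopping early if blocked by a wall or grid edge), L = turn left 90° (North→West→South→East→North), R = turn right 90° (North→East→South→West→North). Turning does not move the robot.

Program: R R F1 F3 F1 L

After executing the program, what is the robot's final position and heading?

Answer: Final position: (row=12, col=0), facing East

Derivation:
Start: (row=10, col=0), facing North
  R: turn right, now facing East
  R: turn right, now facing South
  F1: move forward 1, now at (row=11, col=0)
  F3: move forward 1/3 (blocked), now at (row=12, col=0)
  F1: move forward 0/1 (blocked), now at (row=12, col=0)
  L: turn left, now facing East
Final: (row=12, col=0), facing East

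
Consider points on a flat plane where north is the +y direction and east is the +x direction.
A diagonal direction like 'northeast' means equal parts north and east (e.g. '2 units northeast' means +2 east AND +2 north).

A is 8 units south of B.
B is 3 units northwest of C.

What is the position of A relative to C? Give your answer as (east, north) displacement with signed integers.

Place C at the origin (east=0, north=0).
  B is 3 units northwest of C: delta (east=-3, north=+3); B at (east=-3, north=3).
  A is 8 units south of B: delta (east=+0, north=-8); A at (east=-3, north=-5).
Therefore A relative to C: (east=-3, north=-5).

Answer: A is at (east=-3, north=-5) relative to C.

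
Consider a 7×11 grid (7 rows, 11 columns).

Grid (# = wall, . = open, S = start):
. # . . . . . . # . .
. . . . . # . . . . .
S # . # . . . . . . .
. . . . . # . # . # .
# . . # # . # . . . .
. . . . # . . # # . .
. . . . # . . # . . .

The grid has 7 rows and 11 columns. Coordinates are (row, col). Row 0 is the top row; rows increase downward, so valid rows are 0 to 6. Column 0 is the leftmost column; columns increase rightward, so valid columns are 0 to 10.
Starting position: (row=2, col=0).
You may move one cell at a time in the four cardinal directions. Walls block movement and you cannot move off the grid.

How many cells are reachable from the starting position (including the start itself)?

Answer: Reachable cells: 55

Derivation:
BFS flood-fill from (row=2, col=0):
  Distance 0: (row=2, col=0)
  Distance 1: (row=1, col=0), (row=3, col=0)
  Distance 2: (row=0, col=0), (row=1, col=1), (row=3, col=1)
  Distance 3: (row=1, col=2), (row=3, col=2), (row=4, col=1)
  Distance 4: (row=0, col=2), (row=1, col=3), (row=2, col=2), (row=3, col=3), (row=4, col=2), (row=5, col=1)
  Distance 5: (row=0, col=3), (row=1, col=4), (row=3, col=4), (row=5, col=0), (row=5, col=2), (row=6, col=1)
  Distance 6: (row=0, col=4), (row=2, col=4), (row=5, col=3), (row=6, col=0), (row=6, col=2)
  Distance 7: (row=0, col=5), (row=2, col=5), (row=6, col=3)
  Distance 8: (row=0, col=6), (row=2, col=6)
  Distance 9: (row=0, col=7), (row=1, col=6), (row=2, col=7), (row=3, col=6)
  Distance 10: (row=1, col=7), (row=2, col=8)
  Distance 11: (row=1, col=8), (row=2, col=9), (row=3, col=8)
  Distance 12: (row=1, col=9), (row=2, col=10), (row=4, col=8)
  Distance 13: (row=0, col=9), (row=1, col=10), (row=3, col=10), (row=4, col=7), (row=4, col=9)
  Distance 14: (row=0, col=10), (row=4, col=10), (row=5, col=9)
  Distance 15: (row=5, col=10), (row=6, col=9)
  Distance 16: (row=6, col=8), (row=6, col=10)
Total reachable: 55 (grid has 60 open cells total)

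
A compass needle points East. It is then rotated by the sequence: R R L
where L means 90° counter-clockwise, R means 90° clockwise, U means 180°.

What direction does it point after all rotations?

Answer: Final heading: South

Derivation:
Start: East
  R (right (90° clockwise)) -> South
  R (right (90° clockwise)) -> West
  L (left (90° counter-clockwise)) -> South
Final: South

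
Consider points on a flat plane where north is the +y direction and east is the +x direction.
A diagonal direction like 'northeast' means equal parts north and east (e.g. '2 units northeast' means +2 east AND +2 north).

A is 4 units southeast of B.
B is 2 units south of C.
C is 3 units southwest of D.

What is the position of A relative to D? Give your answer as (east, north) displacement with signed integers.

Place D at the origin (east=0, north=0).
  C is 3 units southwest of D: delta (east=-3, north=-3); C at (east=-3, north=-3).
  B is 2 units south of C: delta (east=+0, north=-2); B at (east=-3, north=-5).
  A is 4 units southeast of B: delta (east=+4, north=-4); A at (east=1, north=-9).
Therefore A relative to D: (east=1, north=-9).

Answer: A is at (east=1, north=-9) relative to D.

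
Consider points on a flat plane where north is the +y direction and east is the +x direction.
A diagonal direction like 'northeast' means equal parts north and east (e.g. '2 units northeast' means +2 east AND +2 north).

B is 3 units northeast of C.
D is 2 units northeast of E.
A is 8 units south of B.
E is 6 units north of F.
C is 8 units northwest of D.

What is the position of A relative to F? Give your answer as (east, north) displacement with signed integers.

Answer: A is at (east=-3, north=11) relative to F.

Derivation:
Place F at the origin (east=0, north=0).
  E is 6 units north of F: delta (east=+0, north=+6); E at (east=0, north=6).
  D is 2 units northeast of E: delta (east=+2, north=+2); D at (east=2, north=8).
  C is 8 units northwest of D: delta (east=-8, north=+8); C at (east=-6, north=16).
  B is 3 units northeast of C: delta (east=+3, north=+3); B at (east=-3, north=19).
  A is 8 units south of B: delta (east=+0, north=-8); A at (east=-3, north=11).
Therefore A relative to F: (east=-3, north=11).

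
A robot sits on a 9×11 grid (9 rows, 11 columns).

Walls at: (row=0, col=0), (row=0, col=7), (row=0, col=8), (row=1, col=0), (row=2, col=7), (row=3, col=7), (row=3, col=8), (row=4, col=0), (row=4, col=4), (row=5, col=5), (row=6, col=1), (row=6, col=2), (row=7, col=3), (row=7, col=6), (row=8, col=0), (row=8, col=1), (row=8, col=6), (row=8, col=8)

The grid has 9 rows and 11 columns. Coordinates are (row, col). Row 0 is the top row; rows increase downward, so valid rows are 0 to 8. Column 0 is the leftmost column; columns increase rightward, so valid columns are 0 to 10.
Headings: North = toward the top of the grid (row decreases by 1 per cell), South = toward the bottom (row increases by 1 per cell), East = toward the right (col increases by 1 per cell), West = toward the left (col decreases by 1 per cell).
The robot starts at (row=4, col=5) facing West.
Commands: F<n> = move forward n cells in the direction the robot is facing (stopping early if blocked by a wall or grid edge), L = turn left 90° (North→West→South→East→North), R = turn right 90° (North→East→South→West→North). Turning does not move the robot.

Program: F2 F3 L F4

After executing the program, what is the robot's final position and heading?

Start: (row=4, col=5), facing West
  F2: move forward 0/2 (blocked), now at (row=4, col=5)
  F3: move forward 0/3 (blocked), now at (row=4, col=5)
  L: turn left, now facing South
  F4: move forward 0/4 (blocked), now at (row=4, col=5)
Final: (row=4, col=5), facing South

Answer: Final position: (row=4, col=5), facing South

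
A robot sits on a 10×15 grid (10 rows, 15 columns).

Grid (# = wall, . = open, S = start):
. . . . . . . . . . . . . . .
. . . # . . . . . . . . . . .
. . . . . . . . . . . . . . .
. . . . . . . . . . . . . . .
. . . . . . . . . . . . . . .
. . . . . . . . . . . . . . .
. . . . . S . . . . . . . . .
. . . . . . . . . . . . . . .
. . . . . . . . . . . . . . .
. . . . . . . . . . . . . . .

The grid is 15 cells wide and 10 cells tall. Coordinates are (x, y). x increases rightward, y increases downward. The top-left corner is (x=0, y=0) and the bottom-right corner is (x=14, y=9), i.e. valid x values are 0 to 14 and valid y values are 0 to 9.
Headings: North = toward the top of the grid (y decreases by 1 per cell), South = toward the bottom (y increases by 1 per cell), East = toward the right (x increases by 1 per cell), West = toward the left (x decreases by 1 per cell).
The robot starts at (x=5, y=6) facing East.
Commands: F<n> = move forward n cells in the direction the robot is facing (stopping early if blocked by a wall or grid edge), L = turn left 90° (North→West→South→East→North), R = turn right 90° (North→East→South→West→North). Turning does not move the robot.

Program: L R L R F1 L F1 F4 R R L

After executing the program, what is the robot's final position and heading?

Start: (x=5, y=6), facing East
  L: turn left, now facing North
  R: turn right, now facing East
  L: turn left, now facing North
  R: turn right, now facing East
  F1: move forward 1, now at (x=6, y=6)
  L: turn left, now facing North
  F1: move forward 1, now at (x=6, y=5)
  F4: move forward 4, now at (x=6, y=1)
  R: turn right, now facing East
  R: turn right, now facing South
  L: turn left, now facing East
Final: (x=6, y=1), facing East

Answer: Final position: (x=6, y=1), facing East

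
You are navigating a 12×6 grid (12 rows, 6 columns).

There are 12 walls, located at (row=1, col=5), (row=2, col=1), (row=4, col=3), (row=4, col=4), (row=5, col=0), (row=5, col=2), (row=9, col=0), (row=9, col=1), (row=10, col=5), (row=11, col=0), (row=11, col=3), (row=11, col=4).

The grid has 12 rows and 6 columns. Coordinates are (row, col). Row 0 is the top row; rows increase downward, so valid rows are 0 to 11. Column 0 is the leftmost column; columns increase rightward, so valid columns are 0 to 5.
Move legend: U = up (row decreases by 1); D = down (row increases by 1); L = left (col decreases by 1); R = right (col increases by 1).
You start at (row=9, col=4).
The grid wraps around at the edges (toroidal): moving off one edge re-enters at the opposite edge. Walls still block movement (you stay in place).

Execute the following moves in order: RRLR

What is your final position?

Start: (row=9, col=4)
  R (right): (row=9, col=4) -> (row=9, col=5)
  R (right): blocked, stay at (row=9, col=5)
  L (left): (row=9, col=5) -> (row=9, col=4)
  R (right): (row=9, col=4) -> (row=9, col=5)
Final: (row=9, col=5)

Answer: Final position: (row=9, col=5)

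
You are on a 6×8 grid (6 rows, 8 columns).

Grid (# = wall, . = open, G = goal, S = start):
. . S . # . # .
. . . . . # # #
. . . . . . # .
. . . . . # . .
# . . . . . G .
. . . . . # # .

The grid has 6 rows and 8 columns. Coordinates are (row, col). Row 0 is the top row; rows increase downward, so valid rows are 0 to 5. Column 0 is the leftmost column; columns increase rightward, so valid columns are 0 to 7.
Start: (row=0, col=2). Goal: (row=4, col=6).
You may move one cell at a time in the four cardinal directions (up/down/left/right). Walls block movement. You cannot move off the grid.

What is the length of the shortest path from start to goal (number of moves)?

Answer: Shortest path length: 8

Derivation:
BFS from (row=0, col=2) until reaching (row=4, col=6):
  Distance 0: (row=0, col=2)
  Distance 1: (row=0, col=1), (row=0, col=3), (row=1, col=2)
  Distance 2: (row=0, col=0), (row=1, col=1), (row=1, col=3), (row=2, col=2)
  Distance 3: (row=1, col=0), (row=1, col=4), (row=2, col=1), (row=2, col=3), (row=3, col=2)
  Distance 4: (row=2, col=0), (row=2, col=4), (row=3, col=1), (row=3, col=3), (row=4, col=2)
  Distance 5: (row=2, col=5), (row=3, col=0), (row=3, col=4), (row=4, col=1), (row=4, col=3), (row=5, col=2)
  Distance 6: (row=4, col=4), (row=5, col=1), (row=5, col=3)
  Distance 7: (row=4, col=5), (row=5, col=0), (row=5, col=4)
  Distance 8: (row=4, col=6)  <- goal reached here
One shortest path (8 moves): (row=0, col=2) -> (row=0, col=3) -> (row=1, col=3) -> (row=1, col=4) -> (row=2, col=4) -> (row=3, col=4) -> (row=4, col=4) -> (row=4, col=5) -> (row=4, col=6)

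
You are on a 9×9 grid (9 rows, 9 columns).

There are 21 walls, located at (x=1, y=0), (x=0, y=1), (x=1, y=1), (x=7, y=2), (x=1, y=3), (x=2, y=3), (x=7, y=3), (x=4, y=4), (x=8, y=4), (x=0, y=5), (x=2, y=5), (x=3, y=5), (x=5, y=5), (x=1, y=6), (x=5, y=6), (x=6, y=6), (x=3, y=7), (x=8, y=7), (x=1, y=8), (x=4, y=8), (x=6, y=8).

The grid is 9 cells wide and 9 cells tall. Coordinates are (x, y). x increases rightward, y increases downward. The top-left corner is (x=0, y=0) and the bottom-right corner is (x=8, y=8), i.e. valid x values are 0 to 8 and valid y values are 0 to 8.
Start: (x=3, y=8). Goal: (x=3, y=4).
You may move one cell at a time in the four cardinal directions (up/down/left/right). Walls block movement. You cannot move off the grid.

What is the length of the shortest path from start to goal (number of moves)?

BFS from (x=3, y=8) until reaching (x=3, y=4):
  Distance 0: (x=3, y=8)
  Distance 1: (x=2, y=8)
  Distance 2: (x=2, y=7)
  Distance 3: (x=2, y=6), (x=1, y=7)
  Distance 4: (x=3, y=6), (x=0, y=7)
  Distance 5: (x=0, y=6), (x=4, y=6), (x=0, y=8)
  Distance 6: (x=4, y=5), (x=4, y=7)
  Distance 7: (x=5, y=7)
  Distance 8: (x=6, y=7), (x=5, y=8)
  Distance 9: (x=7, y=7)
  Distance 10: (x=7, y=6), (x=7, y=8)
  Distance 11: (x=7, y=5), (x=8, y=6), (x=8, y=8)
  Distance 12: (x=7, y=4), (x=6, y=5), (x=8, y=5)
  Distance 13: (x=6, y=4)
  Distance 14: (x=6, y=3), (x=5, y=4)
  Distance 15: (x=6, y=2), (x=5, y=3)
  Distance 16: (x=6, y=1), (x=5, y=2), (x=4, y=3)
  Distance 17: (x=6, y=0), (x=5, y=1), (x=7, y=1), (x=4, y=2), (x=3, y=3)
  Distance 18: (x=5, y=0), (x=7, y=0), (x=4, y=1), (x=8, y=1), (x=3, y=2), (x=3, y=4)  <- goal reached here
One shortest path (18 moves): (x=3, y=8) -> (x=2, y=8) -> (x=2, y=7) -> (x=2, y=6) -> (x=3, y=6) -> (x=4, y=6) -> (x=4, y=7) -> (x=5, y=7) -> (x=6, y=7) -> (x=7, y=7) -> (x=7, y=6) -> (x=7, y=5) -> (x=6, y=5) -> (x=6, y=4) -> (x=5, y=4) -> (x=5, y=3) -> (x=4, y=3) -> (x=3, y=3) -> (x=3, y=4)

Answer: Shortest path length: 18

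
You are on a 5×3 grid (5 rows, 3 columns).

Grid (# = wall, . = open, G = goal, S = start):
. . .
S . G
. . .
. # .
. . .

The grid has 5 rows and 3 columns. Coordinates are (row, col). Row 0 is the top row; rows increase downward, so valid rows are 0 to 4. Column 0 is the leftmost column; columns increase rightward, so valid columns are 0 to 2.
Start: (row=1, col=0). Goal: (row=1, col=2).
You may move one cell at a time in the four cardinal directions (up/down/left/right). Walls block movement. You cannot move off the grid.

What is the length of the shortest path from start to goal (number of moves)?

BFS from (row=1, col=0) until reaching (row=1, col=2):
  Distance 0: (row=1, col=0)
  Distance 1: (row=0, col=0), (row=1, col=1), (row=2, col=0)
  Distance 2: (row=0, col=1), (row=1, col=2), (row=2, col=1), (row=3, col=0)  <- goal reached here
One shortest path (2 moves): (row=1, col=0) -> (row=1, col=1) -> (row=1, col=2)

Answer: Shortest path length: 2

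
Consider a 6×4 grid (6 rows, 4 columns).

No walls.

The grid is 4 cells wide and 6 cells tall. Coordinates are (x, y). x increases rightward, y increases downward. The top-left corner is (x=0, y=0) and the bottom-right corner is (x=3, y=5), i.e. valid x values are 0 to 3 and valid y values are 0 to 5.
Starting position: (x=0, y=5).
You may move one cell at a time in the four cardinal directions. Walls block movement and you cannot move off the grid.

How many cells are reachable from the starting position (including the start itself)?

Answer: Reachable cells: 24

Derivation:
BFS flood-fill from (x=0, y=5):
  Distance 0: (x=0, y=5)
  Distance 1: (x=0, y=4), (x=1, y=5)
  Distance 2: (x=0, y=3), (x=1, y=4), (x=2, y=5)
  Distance 3: (x=0, y=2), (x=1, y=3), (x=2, y=4), (x=3, y=5)
  Distance 4: (x=0, y=1), (x=1, y=2), (x=2, y=3), (x=3, y=4)
  Distance 5: (x=0, y=0), (x=1, y=1), (x=2, y=2), (x=3, y=3)
  Distance 6: (x=1, y=0), (x=2, y=1), (x=3, y=2)
  Distance 7: (x=2, y=0), (x=3, y=1)
  Distance 8: (x=3, y=0)
Total reachable: 24 (grid has 24 open cells total)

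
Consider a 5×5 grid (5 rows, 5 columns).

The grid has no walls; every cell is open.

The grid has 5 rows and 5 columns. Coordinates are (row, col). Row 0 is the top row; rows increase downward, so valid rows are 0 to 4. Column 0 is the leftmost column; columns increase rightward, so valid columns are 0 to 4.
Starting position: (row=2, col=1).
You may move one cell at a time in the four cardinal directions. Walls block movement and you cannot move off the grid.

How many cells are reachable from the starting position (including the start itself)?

BFS flood-fill from (row=2, col=1):
  Distance 0: (row=2, col=1)
  Distance 1: (row=1, col=1), (row=2, col=0), (row=2, col=2), (row=3, col=1)
  Distance 2: (row=0, col=1), (row=1, col=0), (row=1, col=2), (row=2, col=3), (row=3, col=0), (row=3, col=2), (row=4, col=1)
  Distance 3: (row=0, col=0), (row=0, col=2), (row=1, col=3), (row=2, col=4), (row=3, col=3), (row=4, col=0), (row=4, col=2)
  Distance 4: (row=0, col=3), (row=1, col=4), (row=3, col=4), (row=4, col=3)
  Distance 5: (row=0, col=4), (row=4, col=4)
Total reachable: 25 (grid has 25 open cells total)

Answer: Reachable cells: 25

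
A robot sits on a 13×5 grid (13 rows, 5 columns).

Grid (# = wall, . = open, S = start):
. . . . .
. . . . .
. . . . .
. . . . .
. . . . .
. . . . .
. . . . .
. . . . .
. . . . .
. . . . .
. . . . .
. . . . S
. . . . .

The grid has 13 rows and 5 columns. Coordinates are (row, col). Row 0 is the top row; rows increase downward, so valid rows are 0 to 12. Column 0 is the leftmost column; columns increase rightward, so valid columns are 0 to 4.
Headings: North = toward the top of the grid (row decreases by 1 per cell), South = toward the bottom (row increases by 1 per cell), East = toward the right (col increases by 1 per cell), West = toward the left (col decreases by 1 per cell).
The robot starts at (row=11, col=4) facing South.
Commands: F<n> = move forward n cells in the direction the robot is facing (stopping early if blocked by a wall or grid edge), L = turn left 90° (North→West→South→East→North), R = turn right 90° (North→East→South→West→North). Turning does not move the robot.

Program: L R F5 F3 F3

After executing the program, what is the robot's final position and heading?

Start: (row=11, col=4), facing South
  L: turn left, now facing East
  R: turn right, now facing South
  F5: move forward 1/5 (blocked), now at (row=12, col=4)
  F3: move forward 0/3 (blocked), now at (row=12, col=4)
  F3: move forward 0/3 (blocked), now at (row=12, col=4)
Final: (row=12, col=4), facing South

Answer: Final position: (row=12, col=4), facing South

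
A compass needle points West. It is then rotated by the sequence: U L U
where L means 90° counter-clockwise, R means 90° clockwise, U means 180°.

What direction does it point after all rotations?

Answer: Final heading: South

Derivation:
Start: West
  U (U-turn (180°)) -> East
  L (left (90° counter-clockwise)) -> North
  U (U-turn (180°)) -> South
Final: South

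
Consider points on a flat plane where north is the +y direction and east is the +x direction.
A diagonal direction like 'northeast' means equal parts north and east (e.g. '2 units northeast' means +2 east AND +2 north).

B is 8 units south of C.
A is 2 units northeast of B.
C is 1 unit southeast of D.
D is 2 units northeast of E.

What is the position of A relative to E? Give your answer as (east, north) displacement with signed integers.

Answer: A is at (east=5, north=-5) relative to E.

Derivation:
Place E at the origin (east=0, north=0).
  D is 2 units northeast of E: delta (east=+2, north=+2); D at (east=2, north=2).
  C is 1 unit southeast of D: delta (east=+1, north=-1); C at (east=3, north=1).
  B is 8 units south of C: delta (east=+0, north=-8); B at (east=3, north=-7).
  A is 2 units northeast of B: delta (east=+2, north=+2); A at (east=5, north=-5).
Therefore A relative to E: (east=5, north=-5).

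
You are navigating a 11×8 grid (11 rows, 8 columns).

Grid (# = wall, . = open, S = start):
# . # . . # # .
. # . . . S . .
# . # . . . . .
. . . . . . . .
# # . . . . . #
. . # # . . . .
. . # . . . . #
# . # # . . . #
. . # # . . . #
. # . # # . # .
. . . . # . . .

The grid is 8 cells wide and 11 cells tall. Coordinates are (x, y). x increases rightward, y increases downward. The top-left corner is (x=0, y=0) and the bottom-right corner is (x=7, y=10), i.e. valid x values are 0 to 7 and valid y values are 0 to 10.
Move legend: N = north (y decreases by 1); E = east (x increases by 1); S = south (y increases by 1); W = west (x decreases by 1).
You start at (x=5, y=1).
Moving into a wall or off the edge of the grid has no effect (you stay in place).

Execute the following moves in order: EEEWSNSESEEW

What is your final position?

Answer: Final position: (x=6, y=3)

Derivation:
Start: (x=5, y=1)
  E (east): (x=5, y=1) -> (x=6, y=1)
  E (east): (x=6, y=1) -> (x=7, y=1)
  E (east): blocked, stay at (x=7, y=1)
  W (west): (x=7, y=1) -> (x=6, y=1)
  S (south): (x=6, y=1) -> (x=6, y=2)
  N (north): (x=6, y=2) -> (x=6, y=1)
  S (south): (x=6, y=1) -> (x=6, y=2)
  E (east): (x=6, y=2) -> (x=7, y=2)
  S (south): (x=7, y=2) -> (x=7, y=3)
  E (east): blocked, stay at (x=7, y=3)
  E (east): blocked, stay at (x=7, y=3)
  W (west): (x=7, y=3) -> (x=6, y=3)
Final: (x=6, y=3)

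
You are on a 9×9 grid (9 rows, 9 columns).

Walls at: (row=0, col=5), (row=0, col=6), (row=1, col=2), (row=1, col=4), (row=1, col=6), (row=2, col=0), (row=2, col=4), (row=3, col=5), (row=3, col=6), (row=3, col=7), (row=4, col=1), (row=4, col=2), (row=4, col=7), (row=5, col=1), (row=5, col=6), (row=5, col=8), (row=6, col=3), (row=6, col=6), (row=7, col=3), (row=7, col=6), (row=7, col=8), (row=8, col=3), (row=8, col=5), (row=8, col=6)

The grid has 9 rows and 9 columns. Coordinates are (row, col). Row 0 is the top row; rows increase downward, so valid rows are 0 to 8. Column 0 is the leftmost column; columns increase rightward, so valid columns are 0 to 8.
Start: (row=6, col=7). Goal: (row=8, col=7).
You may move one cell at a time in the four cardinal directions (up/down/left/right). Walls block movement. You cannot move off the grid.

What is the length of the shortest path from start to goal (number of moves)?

Answer: Shortest path length: 2

Derivation:
BFS from (row=6, col=7) until reaching (row=8, col=7):
  Distance 0: (row=6, col=7)
  Distance 1: (row=5, col=7), (row=6, col=8), (row=7, col=7)
  Distance 2: (row=8, col=7)  <- goal reached here
One shortest path (2 moves): (row=6, col=7) -> (row=7, col=7) -> (row=8, col=7)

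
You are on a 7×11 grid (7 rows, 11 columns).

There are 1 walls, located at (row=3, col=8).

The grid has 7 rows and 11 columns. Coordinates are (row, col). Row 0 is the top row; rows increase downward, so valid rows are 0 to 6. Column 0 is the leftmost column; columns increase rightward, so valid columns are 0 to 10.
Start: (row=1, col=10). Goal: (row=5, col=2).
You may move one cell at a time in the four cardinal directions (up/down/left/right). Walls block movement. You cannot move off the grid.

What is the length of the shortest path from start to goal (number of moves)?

Answer: Shortest path length: 12

Derivation:
BFS from (row=1, col=10) until reaching (row=5, col=2):
  Distance 0: (row=1, col=10)
  Distance 1: (row=0, col=10), (row=1, col=9), (row=2, col=10)
  Distance 2: (row=0, col=9), (row=1, col=8), (row=2, col=9), (row=3, col=10)
  Distance 3: (row=0, col=8), (row=1, col=7), (row=2, col=8), (row=3, col=9), (row=4, col=10)
  Distance 4: (row=0, col=7), (row=1, col=6), (row=2, col=7), (row=4, col=9), (row=5, col=10)
  Distance 5: (row=0, col=6), (row=1, col=5), (row=2, col=6), (row=3, col=7), (row=4, col=8), (row=5, col=9), (row=6, col=10)
  Distance 6: (row=0, col=5), (row=1, col=4), (row=2, col=5), (row=3, col=6), (row=4, col=7), (row=5, col=8), (row=6, col=9)
  Distance 7: (row=0, col=4), (row=1, col=3), (row=2, col=4), (row=3, col=5), (row=4, col=6), (row=5, col=7), (row=6, col=8)
  Distance 8: (row=0, col=3), (row=1, col=2), (row=2, col=3), (row=3, col=4), (row=4, col=5), (row=5, col=6), (row=6, col=7)
  Distance 9: (row=0, col=2), (row=1, col=1), (row=2, col=2), (row=3, col=3), (row=4, col=4), (row=5, col=5), (row=6, col=6)
  Distance 10: (row=0, col=1), (row=1, col=0), (row=2, col=1), (row=3, col=2), (row=4, col=3), (row=5, col=4), (row=6, col=5)
  Distance 11: (row=0, col=0), (row=2, col=0), (row=3, col=1), (row=4, col=2), (row=5, col=3), (row=6, col=4)
  Distance 12: (row=3, col=0), (row=4, col=1), (row=5, col=2), (row=6, col=3)  <- goal reached here
One shortest path (12 moves): (row=1, col=10) -> (row=1, col=9) -> (row=1, col=8) -> (row=1, col=7) -> (row=1, col=6) -> (row=1, col=5) -> (row=1, col=4) -> (row=1, col=3) -> (row=1, col=2) -> (row=2, col=2) -> (row=3, col=2) -> (row=4, col=2) -> (row=5, col=2)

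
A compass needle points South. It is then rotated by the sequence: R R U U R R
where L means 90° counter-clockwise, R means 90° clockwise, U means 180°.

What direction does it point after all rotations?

Answer: Final heading: South

Derivation:
Start: South
  R (right (90° clockwise)) -> West
  R (right (90° clockwise)) -> North
  U (U-turn (180°)) -> South
  U (U-turn (180°)) -> North
  R (right (90° clockwise)) -> East
  R (right (90° clockwise)) -> South
Final: South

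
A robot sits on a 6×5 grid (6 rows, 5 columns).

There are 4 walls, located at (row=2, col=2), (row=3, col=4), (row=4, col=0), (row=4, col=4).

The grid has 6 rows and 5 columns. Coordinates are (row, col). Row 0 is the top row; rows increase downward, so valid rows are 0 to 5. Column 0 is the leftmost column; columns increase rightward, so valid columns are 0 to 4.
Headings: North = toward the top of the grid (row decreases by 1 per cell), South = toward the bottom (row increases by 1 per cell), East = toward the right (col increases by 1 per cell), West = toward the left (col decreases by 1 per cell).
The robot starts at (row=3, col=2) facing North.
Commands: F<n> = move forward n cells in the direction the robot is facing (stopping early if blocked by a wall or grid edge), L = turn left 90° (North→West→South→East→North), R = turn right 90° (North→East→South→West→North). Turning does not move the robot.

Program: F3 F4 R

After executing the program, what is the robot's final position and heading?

Answer: Final position: (row=3, col=2), facing East

Derivation:
Start: (row=3, col=2), facing North
  F3: move forward 0/3 (blocked), now at (row=3, col=2)
  F4: move forward 0/4 (blocked), now at (row=3, col=2)
  R: turn right, now facing East
Final: (row=3, col=2), facing East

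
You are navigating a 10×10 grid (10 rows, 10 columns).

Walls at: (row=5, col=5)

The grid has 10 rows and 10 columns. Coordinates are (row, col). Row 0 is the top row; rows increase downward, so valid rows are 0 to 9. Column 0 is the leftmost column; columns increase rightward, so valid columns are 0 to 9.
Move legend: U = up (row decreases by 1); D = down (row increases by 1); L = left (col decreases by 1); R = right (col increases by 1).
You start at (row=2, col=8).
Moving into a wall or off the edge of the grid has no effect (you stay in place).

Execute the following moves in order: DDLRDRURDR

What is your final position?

Start: (row=2, col=8)
  D (down): (row=2, col=8) -> (row=3, col=8)
  D (down): (row=3, col=8) -> (row=4, col=8)
  L (left): (row=4, col=8) -> (row=4, col=7)
  R (right): (row=4, col=7) -> (row=4, col=8)
  D (down): (row=4, col=8) -> (row=5, col=8)
  R (right): (row=5, col=8) -> (row=5, col=9)
  U (up): (row=5, col=9) -> (row=4, col=9)
  R (right): blocked, stay at (row=4, col=9)
  D (down): (row=4, col=9) -> (row=5, col=9)
  R (right): blocked, stay at (row=5, col=9)
Final: (row=5, col=9)

Answer: Final position: (row=5, col=9)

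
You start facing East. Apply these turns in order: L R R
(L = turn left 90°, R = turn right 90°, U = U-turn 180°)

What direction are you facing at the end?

Answer: Final heading: South

Derivation:
Start: East
  L (left (90° counter-clockwise)) -> North
  R (right (90° clockwise)) -> East
  R (right (90° clockwise)) -> South
Final: South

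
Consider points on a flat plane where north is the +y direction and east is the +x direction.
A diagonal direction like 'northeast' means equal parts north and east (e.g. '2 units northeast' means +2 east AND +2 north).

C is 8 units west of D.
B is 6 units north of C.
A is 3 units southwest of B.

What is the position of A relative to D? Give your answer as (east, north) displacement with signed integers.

Place D at the origin (east=0, north=0).
  C is 8 units west of D: delta (east=-8, north=+0); C at (east=-8, north=0).
  B is 6 units north of C: delta (east=+0, north=+6); B at (east=-8, north=6).
  A is 3 units southwest of B: delta (east=-3, north=-3); A at (east=-11, north=3).
Therefore A relative to D: (east=-11, north=3).

Answer: A is at (east=-11, north=3) relative to D.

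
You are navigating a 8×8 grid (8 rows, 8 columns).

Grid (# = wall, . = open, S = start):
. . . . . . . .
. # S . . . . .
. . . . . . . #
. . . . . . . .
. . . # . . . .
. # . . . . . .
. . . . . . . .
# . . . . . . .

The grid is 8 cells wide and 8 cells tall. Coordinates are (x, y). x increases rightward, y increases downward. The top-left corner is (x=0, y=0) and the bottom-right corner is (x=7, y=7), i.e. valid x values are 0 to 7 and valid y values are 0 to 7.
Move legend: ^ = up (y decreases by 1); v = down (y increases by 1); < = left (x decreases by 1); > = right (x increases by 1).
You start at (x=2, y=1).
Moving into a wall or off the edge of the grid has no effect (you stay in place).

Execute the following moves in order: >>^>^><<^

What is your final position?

Start: (x=2, y=1)
  > (right): (x=2, y=1) -> (x=3, y=1)
  > (right): (x=3, y=1) -> (x=4, y=1)
  ^ (up): (x=4, y=1) -> (x=4, y=0)
  > (right): (x=4, y=0) -> (x=5, y=0)
  ^ (up): blocked, stay at (x=5, y=0)
  > (right): (x=5, y=0) -> (x=6, y=0)
  < (left): (x=6, y=0) -> (x=5, y=0)
  < (left): (x=5, y=0) -> (x=4, y=0)
  ^ (up): blocked, stay at (x=4, y=0)
Final: (x=4, y=0)

Answer: Final position: (x=4, y=0)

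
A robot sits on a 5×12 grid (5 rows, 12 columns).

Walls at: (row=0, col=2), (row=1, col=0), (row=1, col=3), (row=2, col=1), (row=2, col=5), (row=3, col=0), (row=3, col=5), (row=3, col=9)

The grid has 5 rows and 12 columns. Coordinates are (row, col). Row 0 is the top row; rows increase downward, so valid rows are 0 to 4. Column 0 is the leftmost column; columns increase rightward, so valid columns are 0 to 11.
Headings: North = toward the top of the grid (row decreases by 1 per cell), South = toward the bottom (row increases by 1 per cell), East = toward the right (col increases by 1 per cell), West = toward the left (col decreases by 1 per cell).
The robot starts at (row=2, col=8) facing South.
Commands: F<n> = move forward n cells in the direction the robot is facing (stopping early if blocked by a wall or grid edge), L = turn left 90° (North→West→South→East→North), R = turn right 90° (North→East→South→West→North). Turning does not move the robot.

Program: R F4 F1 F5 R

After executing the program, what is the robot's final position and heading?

Answer: Final position: (row=2, col=6), facing North

Derivation:
Start: (row=2, col=8), facing South
  R: turn right, now facing West
  F4: move forward 2/4 (blocked), now at (row=2, col=6)
  F1: move forward 0/1 (blocked), now at (row=2, col=6)
  F5: move forward 0/5 (blocked), now at (row=2, col=6)
  R: turn right, now facing North
Final: (row=2, col=6), facing North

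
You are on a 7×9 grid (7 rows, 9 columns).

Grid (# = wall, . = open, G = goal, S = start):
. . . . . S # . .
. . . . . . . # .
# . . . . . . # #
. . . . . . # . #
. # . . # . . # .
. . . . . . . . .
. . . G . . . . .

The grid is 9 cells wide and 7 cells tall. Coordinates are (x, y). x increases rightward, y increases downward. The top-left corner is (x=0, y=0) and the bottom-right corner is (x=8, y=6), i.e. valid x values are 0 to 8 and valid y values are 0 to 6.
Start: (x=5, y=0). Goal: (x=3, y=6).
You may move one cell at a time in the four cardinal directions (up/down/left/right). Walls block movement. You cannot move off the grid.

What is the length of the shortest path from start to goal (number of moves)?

Answer: Shortest path length: 8

Derivation:
BFS from (x=5, y=0) until reaching (x=3, y=6):
  Distance 0: (x=5, y=0)
  Distance 1: (x=4, y=0), (x=5, y=1)
  Distance 2: (x=3, y=0), (x=4, y=1), (x=6, y=1), (x=5, y=2)
  Distance 3: (x=2, y=0), (x=3, y=1), (x=4, y=2), (x=6, y=2), (x=5, y=3)
  Distance 4: (x=1, y=0), (x=2, y=1), (x=3, y=2), (x=4, y=3), (x=5, y=4)
  Distance 5: (x=0, y=0), (x=1, y=1), (x=2, y=2), (x=3, y=3), (x=6, y=4), (x=5, y=5)
  Distance 6: (x=0, y=1), (x=1, y=2), (x=2, y=3), (x=3, y=4), (x=4, y=5), (x=6, y=5), (x=5, y=6)
  Distance 7: (x=1, y=3), (x=2, y=4), (x=3, y=5), (x=7, y=5), (x=4, y=6), (x=6, y=6)
  Distance 8: (x=0, y=3), (x=2, y=5), (x=8, y=5), (x=3, y=6), (x=7, y=6)  <- goal reached here
One shortest path (8 moves): (x=5, y=0) -> (x=4, y=0) -> (x=3, y=0) -> (x=3, y=1) -> (x=3, y=2) -> (x=3, y=3) -> (x=3, y=4) -> (x=3, y=5) -> (x=3, y=6)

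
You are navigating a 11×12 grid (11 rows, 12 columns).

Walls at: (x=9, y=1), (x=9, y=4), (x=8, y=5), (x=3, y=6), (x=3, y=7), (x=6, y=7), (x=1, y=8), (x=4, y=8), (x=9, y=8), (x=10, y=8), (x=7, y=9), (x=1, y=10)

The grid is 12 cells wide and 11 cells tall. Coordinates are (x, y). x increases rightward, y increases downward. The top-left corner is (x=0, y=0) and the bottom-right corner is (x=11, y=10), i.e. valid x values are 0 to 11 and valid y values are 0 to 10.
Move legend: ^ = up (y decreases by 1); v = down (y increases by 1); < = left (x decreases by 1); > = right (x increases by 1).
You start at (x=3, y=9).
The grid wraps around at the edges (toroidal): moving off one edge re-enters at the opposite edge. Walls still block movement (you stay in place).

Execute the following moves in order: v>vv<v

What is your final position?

Start: (x=3, y=9)
  v (down): (x=3, y=9) -> (x=3, y=10)
  > (right): (x=3, y=10) -> (x=4, y=10)
  v (down): (x=4, y=10) -> (x=4, y=0)
  v (down): (x=4, y=0) -> (x=4, y=1)
  < (left): (x=4, y=1) -> (x=3, y=1)
  v (down): (x=3, y=1) -> (x=3, y=2)
Final: (x=3, y=2)

Answer: Final position: (x=3, y=2)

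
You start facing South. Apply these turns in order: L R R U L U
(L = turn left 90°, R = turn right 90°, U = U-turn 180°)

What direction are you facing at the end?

Answer: Final heading: South

Derivation:
Start: South
  L (left (90° counter-clockwise)) -> East
  R (right (90° clockwise)) -> South
  R (right (90° clockwise)) -> West
  U (U-turn (180°)) -> East
  L (left (90° counter-clockwise)) -> North
  U (U-turn (180°)) -> South
Final: South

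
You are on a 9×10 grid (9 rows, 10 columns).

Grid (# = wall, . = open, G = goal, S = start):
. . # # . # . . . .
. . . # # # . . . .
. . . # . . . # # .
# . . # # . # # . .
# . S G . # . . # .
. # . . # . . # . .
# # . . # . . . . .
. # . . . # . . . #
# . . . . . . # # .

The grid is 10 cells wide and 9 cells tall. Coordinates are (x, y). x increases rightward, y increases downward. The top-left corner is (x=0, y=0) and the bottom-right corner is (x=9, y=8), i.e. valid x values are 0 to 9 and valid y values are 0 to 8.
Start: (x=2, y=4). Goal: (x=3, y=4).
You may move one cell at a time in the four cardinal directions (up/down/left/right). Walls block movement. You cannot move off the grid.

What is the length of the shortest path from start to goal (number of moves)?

Answer: Shortest path length: 1

Derivation:
BFS from (x=2, y=4) until reaching (x=3, y=4):
  Distance 0: (x=2, y=4)
  Distance 1: (x=2, y=3), (x=1, y=4), (x=3, y=4), (x=2, y=5)  <- goal reached here
One shortest path (1 moves): (x=2, y=4) -> (x=3, y=4)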